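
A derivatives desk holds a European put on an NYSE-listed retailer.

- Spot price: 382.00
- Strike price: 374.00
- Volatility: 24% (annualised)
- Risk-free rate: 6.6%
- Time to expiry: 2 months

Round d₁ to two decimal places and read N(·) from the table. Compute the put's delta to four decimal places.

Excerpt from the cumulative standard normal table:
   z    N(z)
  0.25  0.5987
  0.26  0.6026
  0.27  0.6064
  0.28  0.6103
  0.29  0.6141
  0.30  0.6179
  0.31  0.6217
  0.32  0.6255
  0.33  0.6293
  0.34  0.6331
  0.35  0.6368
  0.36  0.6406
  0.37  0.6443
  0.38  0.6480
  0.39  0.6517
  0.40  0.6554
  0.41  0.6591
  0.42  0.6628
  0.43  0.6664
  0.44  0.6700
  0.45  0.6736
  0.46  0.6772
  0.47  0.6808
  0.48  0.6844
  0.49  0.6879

-0.3520

σ√T = 0.24·√0.1667 = 0.0980
d₁ = [ln(382/374) + (0.066 + 0.24²/2)·0.1667] / 0.0980 = [0.0212 + 0.0158] / 0.0980 = 0.3773 ≈ 0.38
N(d₁) = N(0.38) = 0.6480
Δ_put = N(d₁) − 1 = 0.6480 − 1 = -0.3520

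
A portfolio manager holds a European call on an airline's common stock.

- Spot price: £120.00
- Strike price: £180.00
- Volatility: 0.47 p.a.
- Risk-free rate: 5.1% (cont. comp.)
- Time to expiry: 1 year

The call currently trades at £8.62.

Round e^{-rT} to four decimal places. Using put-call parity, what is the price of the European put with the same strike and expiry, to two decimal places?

£59.67

e^(−rT) = e^(−0.051·1) = 0.9503
Put-call parity: C − P = S − K·e^(−rT) = 120 − 180·0.9503 = 120 − 171.0540 = -51.0540
P = C − (C − P) = 8.62 − (-51.0540) = 59.6740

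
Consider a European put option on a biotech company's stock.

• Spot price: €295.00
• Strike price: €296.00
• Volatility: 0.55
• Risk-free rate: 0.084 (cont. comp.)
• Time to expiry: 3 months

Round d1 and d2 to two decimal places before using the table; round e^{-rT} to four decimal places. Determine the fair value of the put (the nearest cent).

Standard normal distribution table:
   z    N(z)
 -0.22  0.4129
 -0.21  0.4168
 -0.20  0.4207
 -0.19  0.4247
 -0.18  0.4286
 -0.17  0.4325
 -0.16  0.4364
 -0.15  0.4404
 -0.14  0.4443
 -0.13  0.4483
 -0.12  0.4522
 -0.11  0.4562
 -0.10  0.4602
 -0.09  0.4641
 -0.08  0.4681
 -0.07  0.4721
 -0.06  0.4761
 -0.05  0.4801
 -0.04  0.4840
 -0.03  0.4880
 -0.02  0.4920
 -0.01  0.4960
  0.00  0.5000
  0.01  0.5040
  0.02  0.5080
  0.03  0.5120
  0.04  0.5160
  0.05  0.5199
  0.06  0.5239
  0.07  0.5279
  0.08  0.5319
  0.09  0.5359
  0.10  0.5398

σ√T = 0.55 × 0.5000 = 0.2750
d₁ = [ln(295/296) + (0.084 + 0.55²/2)·0.25] / 0.2750 = [-0.0034 + 0.0588] / 0.2750 = 0.2016 ⇒ 0.20
d₂ = d₁ − σ√T = 0.2016 − 0.2750 = -0.0734 ⇒ -0.07
e^(−rT) = e^(−0.084·0.25) = 0.9792
P = 296·0.9792·N(0.07) − 295·N(-0.20) = 296·0.9792·0.5279 − 295·0.4207 = 153.0082 − 124.1065 = 28.9017

€28.90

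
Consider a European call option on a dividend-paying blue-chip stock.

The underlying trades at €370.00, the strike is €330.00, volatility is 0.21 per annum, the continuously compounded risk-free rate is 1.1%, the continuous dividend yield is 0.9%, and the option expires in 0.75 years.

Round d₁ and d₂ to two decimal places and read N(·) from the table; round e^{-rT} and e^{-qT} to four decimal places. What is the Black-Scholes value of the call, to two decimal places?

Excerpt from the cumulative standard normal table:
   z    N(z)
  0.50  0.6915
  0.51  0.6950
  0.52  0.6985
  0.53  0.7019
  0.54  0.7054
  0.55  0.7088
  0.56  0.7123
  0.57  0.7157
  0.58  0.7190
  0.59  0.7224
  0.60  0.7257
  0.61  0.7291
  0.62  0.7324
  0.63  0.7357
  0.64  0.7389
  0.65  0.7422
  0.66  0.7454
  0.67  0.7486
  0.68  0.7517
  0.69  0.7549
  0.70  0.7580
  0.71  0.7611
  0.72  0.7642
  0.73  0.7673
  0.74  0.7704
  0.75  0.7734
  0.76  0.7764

€50.01

T = 0.75;  σ√T = 0.1819
d₁ = [ln(370/330) + (0.011 − 0.009 + 0.21²/2)·0.75] / 0.1819 = [0.1144 + 0.0180] / 0.1819 = 0.7283 → 0.73
d₂ = d₁ − σ√T = 0.7283 − 0.1819 = 0.5464 → 0.55
e^(−qT) = e^(−0.009·0.75) = 0.9933;  e^(−rT) = e^(−0.011·0.75) = 0.9918
N(d₁) = N(0.73) = 0.7673;  N(d₂) = N(0.55) = 0.7088
C = 370·0.9933·0.7673 − 330·0.9918·0.7088 = 281.9989 − 231.9860 = 50.0129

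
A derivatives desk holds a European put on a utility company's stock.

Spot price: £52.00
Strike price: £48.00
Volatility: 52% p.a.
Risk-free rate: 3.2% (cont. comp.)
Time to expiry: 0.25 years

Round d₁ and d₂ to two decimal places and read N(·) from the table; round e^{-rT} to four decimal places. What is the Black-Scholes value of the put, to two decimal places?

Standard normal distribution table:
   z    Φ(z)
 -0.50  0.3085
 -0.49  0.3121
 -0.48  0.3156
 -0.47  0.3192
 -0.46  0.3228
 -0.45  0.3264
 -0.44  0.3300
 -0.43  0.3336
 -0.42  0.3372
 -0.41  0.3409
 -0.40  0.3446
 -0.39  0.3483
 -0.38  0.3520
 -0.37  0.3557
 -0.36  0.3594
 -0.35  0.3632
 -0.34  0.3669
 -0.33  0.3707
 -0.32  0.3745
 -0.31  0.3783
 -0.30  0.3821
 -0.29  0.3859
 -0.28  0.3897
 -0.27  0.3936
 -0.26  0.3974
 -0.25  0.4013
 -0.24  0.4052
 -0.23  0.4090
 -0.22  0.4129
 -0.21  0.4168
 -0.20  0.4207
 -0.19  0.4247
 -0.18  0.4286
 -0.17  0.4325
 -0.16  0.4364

σ√T = 0.52 × 0.5000 = 0.2600
d₁ = [ln(52/48) + (0.032 + 0.52²/2)·0.25] / 0.2600 = [0.0800 + 0.0418] / 0.2600 = 0.4686 which rounds to 0.47
d₂ = d₁ − σ√T = 0.4686 − 0.2600 = 0.2086 which rounds to 0.21
exp(−rT) = exp(−0.032·0.25) = 0.9920
P = 48·0.9920·N(-0.21) − 52·N(-0.47) = 48·0.9920·0.4168 − 52·0.3192 = 19.8463 − 16.5984 = 3.2479

£3.25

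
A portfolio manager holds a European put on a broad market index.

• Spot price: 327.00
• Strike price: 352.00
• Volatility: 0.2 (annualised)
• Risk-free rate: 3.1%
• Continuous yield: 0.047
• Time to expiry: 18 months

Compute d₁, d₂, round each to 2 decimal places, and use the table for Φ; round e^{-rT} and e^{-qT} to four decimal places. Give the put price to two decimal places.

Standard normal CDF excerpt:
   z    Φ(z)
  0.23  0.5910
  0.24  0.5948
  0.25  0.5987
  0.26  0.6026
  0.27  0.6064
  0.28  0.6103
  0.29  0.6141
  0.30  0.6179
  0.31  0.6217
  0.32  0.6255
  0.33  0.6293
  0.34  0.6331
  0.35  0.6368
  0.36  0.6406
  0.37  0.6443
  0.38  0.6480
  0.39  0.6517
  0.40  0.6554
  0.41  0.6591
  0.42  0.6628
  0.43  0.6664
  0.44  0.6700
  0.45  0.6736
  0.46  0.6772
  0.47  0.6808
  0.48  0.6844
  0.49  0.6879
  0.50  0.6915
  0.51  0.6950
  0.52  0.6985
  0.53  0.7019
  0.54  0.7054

σ√T = 0.2 × 1.2247 = 0.2449
d₁ = [ln(327/352) + (0.031 − 0.047 + 0.2²/2)·1.5] / 0.2449 = [-0.0737 + 0.0060] / 0.2449 = -0.2763 → -0.28
d₂ = d₁ − σ√T = -0.2763 − 0.2449 = -0.5212 → -0.52
e^(−qT) = e^(−0.047·1.5) = 0.9319;  e^(−rT) = e^(−0.031·1.5) = 0.9546
N(−d₂) = N(0.52) = 0.6985;  N(−d₁) = N(0.28) = 0.6103
P = 352·0.9546·0.6985 − 327·0.9319·0.6103 = 234.7094 − 185.9775 = 48.7319

48.73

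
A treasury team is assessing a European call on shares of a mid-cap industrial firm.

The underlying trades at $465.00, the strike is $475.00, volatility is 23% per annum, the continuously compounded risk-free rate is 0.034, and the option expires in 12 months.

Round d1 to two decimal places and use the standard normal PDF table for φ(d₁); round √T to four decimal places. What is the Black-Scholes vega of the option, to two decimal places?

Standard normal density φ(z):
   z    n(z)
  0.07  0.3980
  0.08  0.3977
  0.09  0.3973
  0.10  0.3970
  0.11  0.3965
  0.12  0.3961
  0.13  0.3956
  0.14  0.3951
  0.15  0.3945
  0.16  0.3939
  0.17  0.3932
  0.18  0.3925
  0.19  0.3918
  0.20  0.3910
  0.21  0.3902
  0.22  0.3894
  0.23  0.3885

T = 1;  σ√T = 0.2300
ln(S/K) + (r + σ²/2)T = ln(465/475) + (0.034 + 0.23²/2)·1 = -0.0213 + 0.0605 = 0.0392
d₁ = 0.0392 / 0.2300 = 0.1703 ⇒ 0.17
√T = √1 = 1.0000
φ(d₁) = φ(0.17) = 0.3932
vega = S·φ(d₁)·√T = 465·0.3932·1.0000 = 182.8380

182.84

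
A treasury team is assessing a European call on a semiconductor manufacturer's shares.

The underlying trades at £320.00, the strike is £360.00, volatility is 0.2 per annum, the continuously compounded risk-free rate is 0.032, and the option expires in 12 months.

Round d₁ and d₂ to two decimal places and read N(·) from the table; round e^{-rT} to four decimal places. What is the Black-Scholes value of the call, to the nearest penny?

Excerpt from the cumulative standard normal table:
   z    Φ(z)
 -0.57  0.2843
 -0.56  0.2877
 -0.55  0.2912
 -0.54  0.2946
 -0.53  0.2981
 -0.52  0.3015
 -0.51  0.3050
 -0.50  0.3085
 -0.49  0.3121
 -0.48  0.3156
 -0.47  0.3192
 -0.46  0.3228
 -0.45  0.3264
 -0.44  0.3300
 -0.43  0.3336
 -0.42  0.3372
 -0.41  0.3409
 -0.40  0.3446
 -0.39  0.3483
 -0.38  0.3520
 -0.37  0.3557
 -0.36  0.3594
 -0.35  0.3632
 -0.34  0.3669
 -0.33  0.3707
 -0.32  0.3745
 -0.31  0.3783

σ√T = 0.2·√1 = 0.2000
ln(S/K) + (r + σ²/2)T = ln(320/360) + (0.032 + 0.2²/2)·1 = -0.1178 + 0.0520 = -0.0658
d₁ = -0.0658 / 0.2000 = -0.3289 ≈ -0.33
d₂ = d₁ − σ√T = -0.3289 − 0.2000 = -0.5289 ≈ -0.53
exp(−rT) = exp(−0.032·1) = 0.9685
N(d₁) = N(-0.33) = 0.3707;  N(d₂) = N(-0.53) = 0.2981
C = 320·0.3707 − 360·0.9685·0.2981 = 118.6240 − 103.9355 = 14.6885

£14.69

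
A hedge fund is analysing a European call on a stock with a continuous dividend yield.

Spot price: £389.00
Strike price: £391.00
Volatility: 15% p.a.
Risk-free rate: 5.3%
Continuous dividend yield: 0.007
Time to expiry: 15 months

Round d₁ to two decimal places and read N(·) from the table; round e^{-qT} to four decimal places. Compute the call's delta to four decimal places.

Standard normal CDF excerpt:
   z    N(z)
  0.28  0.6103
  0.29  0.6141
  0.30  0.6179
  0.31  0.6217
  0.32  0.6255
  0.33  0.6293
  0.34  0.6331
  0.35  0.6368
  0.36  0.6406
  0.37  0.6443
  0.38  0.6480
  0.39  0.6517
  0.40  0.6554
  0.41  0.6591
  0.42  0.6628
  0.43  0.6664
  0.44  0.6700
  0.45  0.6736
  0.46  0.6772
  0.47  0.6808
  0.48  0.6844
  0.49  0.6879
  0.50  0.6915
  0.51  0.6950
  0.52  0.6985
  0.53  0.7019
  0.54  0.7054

T = 1.25;  σ√T = 0.1677
d₁ = [ln(389/391) + (0.053 − 0.007 + 0.15²/2)·1.25] / 0.1677 = [-0.0051 + 0.0716] / 0.1677 = 0.3961 which rounds to 0.40
N(d₁) = N(0.40) = 0.6554
Δ_call = exp(−qT)·N(d₁) = 0.9913·0.6554 = 0.6497

0.6497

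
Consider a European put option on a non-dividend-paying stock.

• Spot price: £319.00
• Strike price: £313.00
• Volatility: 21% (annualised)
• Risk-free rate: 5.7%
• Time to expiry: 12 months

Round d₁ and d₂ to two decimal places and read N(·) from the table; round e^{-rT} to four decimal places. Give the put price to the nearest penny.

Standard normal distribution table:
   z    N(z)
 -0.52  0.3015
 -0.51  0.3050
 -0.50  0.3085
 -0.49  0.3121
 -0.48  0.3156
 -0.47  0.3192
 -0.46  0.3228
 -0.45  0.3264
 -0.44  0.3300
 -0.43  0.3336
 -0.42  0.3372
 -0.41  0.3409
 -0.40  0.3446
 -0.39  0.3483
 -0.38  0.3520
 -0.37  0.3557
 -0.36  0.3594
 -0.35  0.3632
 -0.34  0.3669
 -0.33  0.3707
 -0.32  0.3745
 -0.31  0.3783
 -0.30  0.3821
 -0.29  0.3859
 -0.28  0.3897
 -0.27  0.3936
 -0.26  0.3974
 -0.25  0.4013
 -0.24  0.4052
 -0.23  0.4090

£15.67

σ√T = 0.21·√1 = 0.2100
d₁ = [ln(319/313) + (0.057 + 0.21²/2)·1] / 0.2100 = [0.0190 + 0.0790] / 0.2100 = 0.4668 ≈ 0.47
d₂ = d₁ − σ√T = 0.4668 − 0.2100 = 0.2568 ≈ 0.26
exp(−rT) = exp(−0.057·1) = 0.9446
N(−d₂) = N(-0.26) = 0.3974;  N(−d₁) = N(-0.47) = 0.3192
P = 313·0.9446·0.3974 − 319·0.3192 = 117.4952 − 101.8248 = 15.6704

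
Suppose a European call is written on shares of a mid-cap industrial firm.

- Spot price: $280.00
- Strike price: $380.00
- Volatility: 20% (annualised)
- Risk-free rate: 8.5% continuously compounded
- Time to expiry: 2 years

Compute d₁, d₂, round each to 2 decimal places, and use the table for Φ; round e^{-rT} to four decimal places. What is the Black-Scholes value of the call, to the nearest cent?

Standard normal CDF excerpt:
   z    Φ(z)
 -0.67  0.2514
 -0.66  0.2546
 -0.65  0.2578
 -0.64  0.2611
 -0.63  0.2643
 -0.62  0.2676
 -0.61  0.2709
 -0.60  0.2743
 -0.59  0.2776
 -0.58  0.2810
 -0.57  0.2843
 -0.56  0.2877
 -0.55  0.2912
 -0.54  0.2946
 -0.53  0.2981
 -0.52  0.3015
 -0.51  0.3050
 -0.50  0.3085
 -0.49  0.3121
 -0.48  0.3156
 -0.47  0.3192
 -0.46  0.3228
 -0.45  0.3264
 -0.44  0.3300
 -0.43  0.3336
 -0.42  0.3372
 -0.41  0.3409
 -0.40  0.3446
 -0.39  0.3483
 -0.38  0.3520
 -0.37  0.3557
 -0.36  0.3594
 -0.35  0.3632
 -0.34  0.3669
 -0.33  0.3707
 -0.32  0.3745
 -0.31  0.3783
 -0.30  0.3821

$16.94

σ√T = 0.2·√2 = 0.2828
d₁ = [ln(280/380) + (0.085 + ½·0.2²)·2] / (σ√T) = (-0.3054 + 0.2100) / 0.2828 = -0.3372 → -0.34
d₂ = -0.3372 − 0.2828 = -0.6201 → -0.62
e^(−rT) = e^(−0.085·2) = 0.8437
N(d₁) = N(-0.34) = 0.3669;  N(d₂) = N(-0.62) = 0.2676
C = 280·0.3669 − 380·0.8437·0.2676 = 102.7320 − 85.7942 = 16.9378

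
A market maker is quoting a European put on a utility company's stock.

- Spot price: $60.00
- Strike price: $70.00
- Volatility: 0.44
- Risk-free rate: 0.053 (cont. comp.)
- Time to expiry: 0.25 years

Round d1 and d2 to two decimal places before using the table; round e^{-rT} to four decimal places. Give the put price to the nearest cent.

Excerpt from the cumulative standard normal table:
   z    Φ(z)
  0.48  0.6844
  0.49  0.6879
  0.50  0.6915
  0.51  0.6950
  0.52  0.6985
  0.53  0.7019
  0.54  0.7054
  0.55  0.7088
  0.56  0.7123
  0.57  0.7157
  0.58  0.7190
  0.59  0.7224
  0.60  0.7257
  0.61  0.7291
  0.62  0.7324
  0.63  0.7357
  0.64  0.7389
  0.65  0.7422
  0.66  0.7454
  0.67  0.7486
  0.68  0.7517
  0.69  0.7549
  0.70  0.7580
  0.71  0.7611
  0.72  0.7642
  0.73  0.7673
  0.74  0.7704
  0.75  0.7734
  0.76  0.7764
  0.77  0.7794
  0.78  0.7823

$11.31

σ√T = 0.44 × 0.5000 = 0.2200
d₁ = [ln(60/70) + (0.053 + ½·0.44²)·0.25] / (σ√T) = (-0.1542 + 0.0374) / 0.2200 = -0.5305 which rounds to -0.53
d₂ = -0.5305 − 0.2200 = -0.7505 which rounds to -0.75
e^(−rT) = e^(−0.053·0.25) = 0.9868
N(−d₂) = N(0.75) = 0.7734;  N(−d₁) = N(0.53) = 0.7019
P = 70·0.9868·0.7734 − 60·0.7019 = 53.4234 − 42.1140 = 11.3094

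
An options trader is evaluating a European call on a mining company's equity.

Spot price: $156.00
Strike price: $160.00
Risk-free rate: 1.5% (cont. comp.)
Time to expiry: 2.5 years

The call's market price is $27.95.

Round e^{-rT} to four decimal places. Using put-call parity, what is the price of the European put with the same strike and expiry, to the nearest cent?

exp(−rT) = exp(−0.015·2.5) = 0.9632
Put-call parity: C − P = S − K·e^(−rT) = 156 − 160·0.9632 = 156 − 154.1120 = 1.8880
P = C − (C − P) = 27.95 − (1.8880) = 26.0620

$26.06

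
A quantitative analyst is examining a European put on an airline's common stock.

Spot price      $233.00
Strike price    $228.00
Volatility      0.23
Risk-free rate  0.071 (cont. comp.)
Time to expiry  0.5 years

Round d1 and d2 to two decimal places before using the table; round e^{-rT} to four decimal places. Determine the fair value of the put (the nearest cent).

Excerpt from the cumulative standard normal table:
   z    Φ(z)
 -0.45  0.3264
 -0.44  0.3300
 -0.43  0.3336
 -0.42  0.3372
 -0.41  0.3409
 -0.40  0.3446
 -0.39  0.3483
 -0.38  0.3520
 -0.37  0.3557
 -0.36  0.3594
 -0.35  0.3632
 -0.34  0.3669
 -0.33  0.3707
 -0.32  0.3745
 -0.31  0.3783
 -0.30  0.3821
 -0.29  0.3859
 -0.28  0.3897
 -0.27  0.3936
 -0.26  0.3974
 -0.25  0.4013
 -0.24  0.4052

$8.88

σ√T = 0.23 × 0.7071 = 0.1626
d₁ = [ln(233/228) + (0.071 + ½·0.23²)·0.5] / (σ√T) = (0.0217 + 0.0487) / 0.1626 = 0.4330 → 0.43
d₂ = 0.4330 − 0.1626 = 0.2703 → 0.27
exp(−rT) = exp(−0.071·0.5) = 0.9651
N(−d₂) = N(-0.27) = 0.3936;  N(−d₁) = N(-0.43) = 0.3336
P = 228·0.9651·0.3936 − 233·0.3336 = 86.6088 − 77.7288 = 8.8800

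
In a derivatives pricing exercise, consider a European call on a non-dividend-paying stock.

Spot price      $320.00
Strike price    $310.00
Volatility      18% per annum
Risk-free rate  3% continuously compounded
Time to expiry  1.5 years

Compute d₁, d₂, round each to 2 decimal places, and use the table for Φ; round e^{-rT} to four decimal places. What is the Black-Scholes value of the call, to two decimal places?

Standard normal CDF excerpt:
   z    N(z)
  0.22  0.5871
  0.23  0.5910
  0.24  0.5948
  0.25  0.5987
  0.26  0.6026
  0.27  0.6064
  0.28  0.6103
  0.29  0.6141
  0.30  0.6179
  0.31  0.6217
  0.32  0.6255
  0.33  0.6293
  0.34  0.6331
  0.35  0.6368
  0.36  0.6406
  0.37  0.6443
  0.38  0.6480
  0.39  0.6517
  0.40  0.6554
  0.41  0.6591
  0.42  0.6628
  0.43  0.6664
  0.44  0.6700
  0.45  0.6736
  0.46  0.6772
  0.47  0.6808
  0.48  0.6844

$40.43

σ√T = 0.18 × 1.2247 = 0.2205
d₁ = [ln(320/310) + (0.03 + 0.18²/2)·1.5] / 0.2205 = [0.0317 + 0.0693] / 0.2205 = 0.4584 which rounds to 0.46
d₂ = d₁ − σ√T = 0.4584 − 0.2205 = 0.2379 which rounds to 0.24
exp(−rT) = exp(−0.03·1.5) = 0.9560
N(d₁) = N(0.46) = 0.6772;  N(d₂) = N(0.24) = 0.5948
C = 320·0.6772 − 310·0.9560·0.5948 = 216.7040 − 176.2749 = 40.4291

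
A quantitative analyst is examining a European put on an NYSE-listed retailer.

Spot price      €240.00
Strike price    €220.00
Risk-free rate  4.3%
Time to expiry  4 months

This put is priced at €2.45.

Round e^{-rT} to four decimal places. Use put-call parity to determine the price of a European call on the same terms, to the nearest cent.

exp(−rT) = exp(−0.043·0.3333) = 0.9858
Put-call parity: C − P = S − K·e^(−rT) = 240 − 220·0.9858 = 240 − 216.8760 = 23.1240
C = P + (C − P) = 2.45 + (23.1240) = 25.5740

€25.57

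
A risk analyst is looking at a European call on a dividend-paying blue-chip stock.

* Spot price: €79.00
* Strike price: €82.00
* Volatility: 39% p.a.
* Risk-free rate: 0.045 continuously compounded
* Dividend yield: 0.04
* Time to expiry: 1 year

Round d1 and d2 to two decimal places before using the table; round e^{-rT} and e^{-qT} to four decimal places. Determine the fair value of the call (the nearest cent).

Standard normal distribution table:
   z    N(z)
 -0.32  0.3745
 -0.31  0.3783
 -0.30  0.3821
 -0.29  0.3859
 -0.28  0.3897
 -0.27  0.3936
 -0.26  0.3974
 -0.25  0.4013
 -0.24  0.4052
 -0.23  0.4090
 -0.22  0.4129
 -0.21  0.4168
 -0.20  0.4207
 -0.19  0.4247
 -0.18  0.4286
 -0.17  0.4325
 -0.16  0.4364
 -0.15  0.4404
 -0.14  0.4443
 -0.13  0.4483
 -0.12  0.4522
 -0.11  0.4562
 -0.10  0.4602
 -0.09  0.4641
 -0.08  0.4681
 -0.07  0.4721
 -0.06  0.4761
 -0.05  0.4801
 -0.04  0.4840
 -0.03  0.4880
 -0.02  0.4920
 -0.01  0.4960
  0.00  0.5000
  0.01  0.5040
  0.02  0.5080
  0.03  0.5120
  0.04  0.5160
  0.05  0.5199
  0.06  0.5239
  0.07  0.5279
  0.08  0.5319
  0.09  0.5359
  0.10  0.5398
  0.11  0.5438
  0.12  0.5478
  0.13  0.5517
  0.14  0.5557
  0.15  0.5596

€10.73

σ√T = 0.39·√1 = 0.3900
d₁ = [ln(79/82) + (0.045 − 0.04 + 0.39²/2)·1] / 0.3900 = [-0.0373 + 0.0811] / 0.3900 = 0.1123 which rounds to 0.11
d₂ = d₁ − σ√T = 0.1123 − 0.3900 = -0.2777 which rounds to -0.28
e^(−qT) = e^(−0.04·1) = 0.9608;  e^(−rT) = e^(−0.045·1) = 0.9560
N(d₁) = N(0.11) = 0.5438;  N(d₂) = N(-0.28) = 0.3897
C = 79·0.9608·0.5438 − 82·0.9560·0.3897 = 41.2762 − 30.5494 = 10.7268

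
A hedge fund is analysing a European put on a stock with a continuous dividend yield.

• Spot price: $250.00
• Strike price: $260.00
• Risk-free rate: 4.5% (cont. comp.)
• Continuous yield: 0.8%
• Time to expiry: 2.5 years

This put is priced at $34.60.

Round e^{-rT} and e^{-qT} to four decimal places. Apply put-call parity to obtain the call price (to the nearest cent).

e^(−qT) = e^(−0.008·2.5) = 0.9802;  e^(−rT) = e^(−0.045·2.5) = 0.8936
Put-call parity: C − P = S·e^(−qT) − K·e^(−rT) = 250·0.9802 − 260·0.8936 = 245.0500 − 232.3360 = 12.7140
C = P + (C − P) = 34.60 + (12.7140) = 47.3140

$47.31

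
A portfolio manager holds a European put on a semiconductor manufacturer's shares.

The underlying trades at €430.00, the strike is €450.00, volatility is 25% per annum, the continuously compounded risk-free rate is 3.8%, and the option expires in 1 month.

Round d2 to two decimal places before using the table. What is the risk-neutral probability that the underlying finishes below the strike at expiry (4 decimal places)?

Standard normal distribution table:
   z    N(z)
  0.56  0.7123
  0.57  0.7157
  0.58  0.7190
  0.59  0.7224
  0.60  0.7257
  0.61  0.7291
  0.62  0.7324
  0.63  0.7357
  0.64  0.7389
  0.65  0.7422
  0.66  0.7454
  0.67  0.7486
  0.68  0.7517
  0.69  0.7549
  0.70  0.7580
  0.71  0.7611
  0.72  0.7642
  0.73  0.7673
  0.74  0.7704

σ√T = 0.25 × 0.2887 = 0.0722
d₁ = [ln(430/450) + (0.038 + ½·0.25²)·0.08333] / (σ√T) = (-0.0455 + 0.0058) / 0.0722 = -0.5500 ≈ -0.55
d₂ = -0.5500 − 0.0722 = -0.6222 ≈ -0.62
Risk-neutral Pr[S_T < K] = N(−d₂) = N(0.62) = 0.7324

0.7324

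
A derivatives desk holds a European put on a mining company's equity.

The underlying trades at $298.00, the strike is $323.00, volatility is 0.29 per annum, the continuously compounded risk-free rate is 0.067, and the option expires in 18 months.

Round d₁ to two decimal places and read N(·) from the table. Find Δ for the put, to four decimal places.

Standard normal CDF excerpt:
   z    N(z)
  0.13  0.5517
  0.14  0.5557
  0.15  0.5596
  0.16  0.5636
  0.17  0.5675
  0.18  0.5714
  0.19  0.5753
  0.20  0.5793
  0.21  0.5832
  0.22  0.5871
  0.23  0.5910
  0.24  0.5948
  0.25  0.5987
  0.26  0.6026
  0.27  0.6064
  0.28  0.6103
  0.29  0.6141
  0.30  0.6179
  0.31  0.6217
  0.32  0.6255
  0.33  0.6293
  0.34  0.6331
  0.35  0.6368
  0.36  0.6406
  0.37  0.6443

-0.4090

σ√T = 0.29 × 1.2247 = 0.3552
d₁ = [ln(298/323) + (0.067 + 0.29²/2)·1.5] / 0.3552 = [-0.0806 + 0.1636] / 0.3552 = 0.2337 ≈ 0.23
N(d₁) = N(0.23) = 0.5910
Δ_put = N(d₁) − 1 = 0.5910 − 1 = -0.4090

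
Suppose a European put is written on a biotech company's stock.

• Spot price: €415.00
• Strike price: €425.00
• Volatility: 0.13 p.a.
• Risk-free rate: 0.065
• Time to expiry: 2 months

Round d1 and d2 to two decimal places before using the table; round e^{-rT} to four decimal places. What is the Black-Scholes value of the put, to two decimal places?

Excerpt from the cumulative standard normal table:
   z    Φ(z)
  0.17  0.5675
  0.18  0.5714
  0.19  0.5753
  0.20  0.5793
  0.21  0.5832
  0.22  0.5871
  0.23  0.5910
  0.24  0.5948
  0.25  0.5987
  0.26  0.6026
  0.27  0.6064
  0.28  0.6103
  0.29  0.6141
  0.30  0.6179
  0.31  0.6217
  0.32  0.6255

T = 0.1667;  σ√T = 0.0531
d₁ = [ln(415/425) + (0.065 + ½·0.13²)·0.1667] / (σ√T) = (-0.0238 + 0.0122) / 0.0531 = -0.2180 → -0.22
d₂ = -0.2180 − 0.0531 = -0.2711 → -0.27
e^(−rT) = e^(−0.065·0.1667) = 0.9892
N(−d₂) = N(0.27) = 0.6064;  N(−d₁) = N(0.22) = 0.5871
P = 425·0.9892·0.6064 − 415·0.5871 = 254.9366 − 243.6465 = 11.2901

€11.29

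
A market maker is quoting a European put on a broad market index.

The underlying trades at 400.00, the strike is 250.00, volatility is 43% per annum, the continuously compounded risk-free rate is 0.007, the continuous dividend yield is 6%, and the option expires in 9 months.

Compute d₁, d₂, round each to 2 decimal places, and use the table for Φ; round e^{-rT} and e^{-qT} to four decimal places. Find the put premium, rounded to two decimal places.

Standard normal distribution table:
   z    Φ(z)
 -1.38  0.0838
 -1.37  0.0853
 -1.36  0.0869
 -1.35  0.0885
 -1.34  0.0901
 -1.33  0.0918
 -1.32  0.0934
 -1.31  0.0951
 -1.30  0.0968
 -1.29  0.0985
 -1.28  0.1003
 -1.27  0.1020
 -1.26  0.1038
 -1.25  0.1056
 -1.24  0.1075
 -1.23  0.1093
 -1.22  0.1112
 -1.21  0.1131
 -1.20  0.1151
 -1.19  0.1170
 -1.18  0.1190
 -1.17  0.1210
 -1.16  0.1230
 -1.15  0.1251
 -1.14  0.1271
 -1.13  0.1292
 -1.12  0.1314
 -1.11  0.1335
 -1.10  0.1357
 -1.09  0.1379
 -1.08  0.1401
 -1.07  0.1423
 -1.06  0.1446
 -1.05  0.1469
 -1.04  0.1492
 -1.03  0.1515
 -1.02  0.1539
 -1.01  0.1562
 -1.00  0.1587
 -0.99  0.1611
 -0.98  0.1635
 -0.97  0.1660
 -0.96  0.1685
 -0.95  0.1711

T = 0.75;  σ√T = 0.3724
ln(S/K) + (r − q + σ²/2)T = ln(400/250) + (0.007 − 0.06 + 0.43²/2)·0.75 = 0.4700 + 0.0296 = 0.4996
d₁ = 0.4996 / 0.3724 = 1.3416 ⇒ 1.34
d₂ = d₁ − σ√T = 1.3416 − 0.3724 = 0.9692 ⇒ 0.97
exp(−qT) = exp(−0.06·0.75) = 0.9560;  exp(−rT) = exp(−0.007·0.75) = 0.9948
P = 250·0.9948·N(-0.97) − 400·0.9560·N(-1.34) = 250·0.9948·0.1660 − 400·0.9560·0.0901 = 41.2842 − 34.4542 = 6.8300

6.83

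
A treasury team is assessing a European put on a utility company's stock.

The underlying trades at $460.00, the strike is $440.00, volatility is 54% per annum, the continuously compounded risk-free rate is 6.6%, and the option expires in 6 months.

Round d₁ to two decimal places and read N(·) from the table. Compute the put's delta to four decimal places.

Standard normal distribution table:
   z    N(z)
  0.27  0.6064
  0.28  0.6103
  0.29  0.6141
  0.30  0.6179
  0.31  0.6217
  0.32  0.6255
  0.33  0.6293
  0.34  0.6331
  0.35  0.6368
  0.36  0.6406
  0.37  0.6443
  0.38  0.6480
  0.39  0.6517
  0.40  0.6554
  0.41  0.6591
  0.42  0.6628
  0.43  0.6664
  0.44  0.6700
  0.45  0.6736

-0.3483

σ√T = 0.54 × 0.7071 = 0.3818
d₁ = [ln(460/440) + (0.066 + 0.54²/2)·0.5] / 0.3818 = [0.0445 + 0.1059] / 0.3818 = 0.3938 → 0.39
N(d₁) = N(0.39) = 0.6517
Δ_put = N(d₁) − 1 = 0.6517 − 1 = -0.3483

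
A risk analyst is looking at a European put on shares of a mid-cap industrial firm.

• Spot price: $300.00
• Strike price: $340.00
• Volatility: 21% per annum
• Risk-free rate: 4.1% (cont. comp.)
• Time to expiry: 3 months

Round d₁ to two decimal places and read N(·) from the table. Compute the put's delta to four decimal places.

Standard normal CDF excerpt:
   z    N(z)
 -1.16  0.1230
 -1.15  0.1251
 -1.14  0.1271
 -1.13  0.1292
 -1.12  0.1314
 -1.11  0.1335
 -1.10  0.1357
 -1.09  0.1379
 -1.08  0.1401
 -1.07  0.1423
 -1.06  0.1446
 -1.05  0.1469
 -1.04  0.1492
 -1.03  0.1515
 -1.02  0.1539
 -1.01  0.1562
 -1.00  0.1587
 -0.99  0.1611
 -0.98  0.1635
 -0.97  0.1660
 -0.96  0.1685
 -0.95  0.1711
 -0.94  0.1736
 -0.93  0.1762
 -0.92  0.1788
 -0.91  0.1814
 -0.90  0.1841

-0.8508

σ√T = 0.21·√0.25 = 0.1050
ln(S/K) + (r + σ²/2)T = ln(300/340) + (0.041 + 0.21²/2)·0.25 = -0.1252 + 0.0158 = -0.1094
d₁ = -0.1094 / 0.1050 = -1.0419 ⇒ -1.04
N(d₁) = N(-1.04) = 0.1492
Δ_put = N(d₁) − 1 = 0.1492 − 1 = -0.8508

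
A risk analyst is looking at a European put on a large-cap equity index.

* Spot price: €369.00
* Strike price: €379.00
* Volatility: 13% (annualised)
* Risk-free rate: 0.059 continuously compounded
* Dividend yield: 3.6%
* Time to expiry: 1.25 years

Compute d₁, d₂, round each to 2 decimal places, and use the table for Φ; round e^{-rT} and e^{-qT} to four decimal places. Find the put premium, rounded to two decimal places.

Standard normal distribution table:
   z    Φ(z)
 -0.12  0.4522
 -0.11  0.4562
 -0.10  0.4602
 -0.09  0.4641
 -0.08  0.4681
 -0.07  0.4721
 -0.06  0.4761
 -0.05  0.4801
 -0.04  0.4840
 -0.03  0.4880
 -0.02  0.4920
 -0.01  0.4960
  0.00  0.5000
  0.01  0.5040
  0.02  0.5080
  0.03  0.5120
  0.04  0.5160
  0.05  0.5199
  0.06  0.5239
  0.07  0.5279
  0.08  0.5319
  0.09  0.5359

T = 1.25;  σ√T = 0.1453
d₁ = [ln(369/379) + (0.059 − 0.036 + ½·0.13²)·1.25] / (σ√T) = (-0.0267 + 0.0393) / 0.1453 = 0.0865 ≈ 0.09
d₂ = 0.0865 − 0.1453 = -0.0588 ≈ -0.06
e^(−qT) = e^(−0.036·1.25) = 0.9560;  e^(−rT) = e^(−0.059·1.25) = 0.9289
P = 379·0.9289·N(0.06) − 369·0.9560·N(-0.09) = 379·0.9289·0.5239 − 369·0.9560·0.4641 = 184.4406 − 163.7178 = 20.7228

€20.72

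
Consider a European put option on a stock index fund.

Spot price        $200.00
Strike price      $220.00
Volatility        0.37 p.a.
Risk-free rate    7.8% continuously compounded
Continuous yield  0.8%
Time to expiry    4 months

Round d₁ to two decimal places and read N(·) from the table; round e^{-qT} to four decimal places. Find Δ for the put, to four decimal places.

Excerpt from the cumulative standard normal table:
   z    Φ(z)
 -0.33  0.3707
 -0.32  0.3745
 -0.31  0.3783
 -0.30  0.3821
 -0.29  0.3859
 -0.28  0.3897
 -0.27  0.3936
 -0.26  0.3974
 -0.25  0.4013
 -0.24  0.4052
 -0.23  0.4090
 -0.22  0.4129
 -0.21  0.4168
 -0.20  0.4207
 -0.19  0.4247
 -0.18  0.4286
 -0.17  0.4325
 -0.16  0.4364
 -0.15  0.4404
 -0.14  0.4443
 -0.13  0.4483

T = 0.3333;  σ√T = 0.2136
d₁ = [ln(200/220) + (0.078 − 0.008 + 0.37²/2)·0.3333] / 0.2136 = [-0.0953 + 0.0462] / 0.2136 = -0.2301 ⇒ -0.23
N(d₁) = N(-0.23) = 0.4090
Δ_put = e^(−qT)·(N(d₁) − 1) = 0.9973·(0.4090 − 1) = -0.5894

-0.5894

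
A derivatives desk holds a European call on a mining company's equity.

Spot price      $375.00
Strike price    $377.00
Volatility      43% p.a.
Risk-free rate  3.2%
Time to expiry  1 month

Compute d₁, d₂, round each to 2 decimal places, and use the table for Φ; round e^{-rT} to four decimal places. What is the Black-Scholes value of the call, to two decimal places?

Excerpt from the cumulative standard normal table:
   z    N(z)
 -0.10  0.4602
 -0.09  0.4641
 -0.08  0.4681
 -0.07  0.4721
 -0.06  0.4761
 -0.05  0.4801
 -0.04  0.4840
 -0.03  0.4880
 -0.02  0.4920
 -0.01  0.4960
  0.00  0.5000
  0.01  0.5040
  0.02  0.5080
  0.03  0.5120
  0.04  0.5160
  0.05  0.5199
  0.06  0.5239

T = 0.08333;  σ√T = 0.1241
d₁ = [ln(375/377) + (0.032 + 0.43²/2)·0.08333] / 0.1241 = [-0.0053 + 0.0104] / 0.1241 = 0.0407 → 0.04
d₂ = d₁ − σ√T = 0.0407 − 0.1241 = -0.0834 → -0.08
e^(−rT) = e^(−0.032·0.08333) = 0.9973
N(d₁) = N(0.04) = 0.5160;  N(d₂) = N(-0.08) = 0.4681
C = 375·0.5160 − 377·0.9973·0.4681 = 193.5000 − 175.9972 = 17.5028

$17.50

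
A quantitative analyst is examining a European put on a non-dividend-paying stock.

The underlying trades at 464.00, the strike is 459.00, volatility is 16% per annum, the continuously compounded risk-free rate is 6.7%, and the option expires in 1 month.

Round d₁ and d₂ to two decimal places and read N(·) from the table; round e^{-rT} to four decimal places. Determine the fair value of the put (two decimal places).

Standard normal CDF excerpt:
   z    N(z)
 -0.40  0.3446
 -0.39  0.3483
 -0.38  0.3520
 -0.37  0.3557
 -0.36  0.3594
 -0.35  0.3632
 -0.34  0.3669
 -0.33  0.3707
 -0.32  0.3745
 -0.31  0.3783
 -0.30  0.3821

5.87

σ√T = 0.16 × 0.2887 = 0.0462
d₁ = [ln(464/459) + (0.067 + 0.16²/2)·0.08333] / 0.0462 = [0.0108 + 0.0067] / 0.0462 = 0.3785 → 0.38
d₂ = d₁ − σ√T = 0.3785 − 0.0462 = 0.3324 → 0.33
exp(−rT) = exp(−0.067·0.08333) = 0.9944
N(−d₂) = N(-0.33) = 0.3707;  N(−d₁) = N(-0.38) = 0.3520
P = 459·0.9944·0.3707 − 464·0.3520 = 169.1985 − 163.3280 = 5.8705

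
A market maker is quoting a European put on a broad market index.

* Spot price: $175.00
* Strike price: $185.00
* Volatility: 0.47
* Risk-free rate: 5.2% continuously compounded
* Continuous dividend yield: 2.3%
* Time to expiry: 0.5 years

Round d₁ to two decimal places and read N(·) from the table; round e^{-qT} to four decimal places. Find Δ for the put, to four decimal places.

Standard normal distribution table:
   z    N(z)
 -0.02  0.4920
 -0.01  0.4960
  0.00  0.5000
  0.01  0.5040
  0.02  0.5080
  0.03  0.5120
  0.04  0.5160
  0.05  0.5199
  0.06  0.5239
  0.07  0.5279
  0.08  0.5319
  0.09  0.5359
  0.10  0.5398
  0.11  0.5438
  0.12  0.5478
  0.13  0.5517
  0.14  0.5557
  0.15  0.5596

-0.4785

T = 0.5;  σ√T = 0.3323
d₁ = [ln(175/185) + (0.052 − 0.023 + 0.47²/2)·0.5] / 0.3323 = [-0.0556 + 0.0697] / 0.3323 = 0.0426 which rounds to 0.04
N(d₁) = N(0.04) = 0.5160
Δ_put = exp(−qT)·(N(d₁) − 1) = 0.9886·(0.5160 − 1) = -0.4785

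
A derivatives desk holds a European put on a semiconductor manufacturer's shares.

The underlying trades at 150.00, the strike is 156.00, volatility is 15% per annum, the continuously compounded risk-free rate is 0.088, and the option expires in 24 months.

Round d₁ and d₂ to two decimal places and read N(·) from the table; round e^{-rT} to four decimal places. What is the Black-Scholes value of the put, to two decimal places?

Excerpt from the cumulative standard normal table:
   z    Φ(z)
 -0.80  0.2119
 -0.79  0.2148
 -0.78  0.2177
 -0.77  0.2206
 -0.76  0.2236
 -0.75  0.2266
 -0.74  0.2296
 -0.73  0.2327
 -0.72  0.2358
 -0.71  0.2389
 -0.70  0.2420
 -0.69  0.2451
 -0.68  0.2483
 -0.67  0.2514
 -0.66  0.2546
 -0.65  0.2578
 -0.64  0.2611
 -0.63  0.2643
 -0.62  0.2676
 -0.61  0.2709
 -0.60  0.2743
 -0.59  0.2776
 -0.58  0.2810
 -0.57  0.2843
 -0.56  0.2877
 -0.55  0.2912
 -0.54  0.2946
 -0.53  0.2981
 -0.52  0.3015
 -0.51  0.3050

σ√T = 0.15·√2 = 0.2121
ln(S/K) + (r + σ²/2)T = ln(150/156) + (0.088 + 0.15²/2)·2 = -0.0392 + 0.1985 = 0.1593
d₁ = 0.1593 / 0.2121 = 0.7508 ⇒ 0.75
d₂ = d₁ − σ√T = 0.7508 − 0.2121 = 0.5387 ⇒ 0.54
e^(−rT) = e^(−0.088·2) = 0.8386
P = 156·0.8386·N(-0.54) − 150·N(-0.75) = 156·0.8386·0.2946 − 150·0.2266 = 38.5400 − 33.9900 = 4.5500

4.55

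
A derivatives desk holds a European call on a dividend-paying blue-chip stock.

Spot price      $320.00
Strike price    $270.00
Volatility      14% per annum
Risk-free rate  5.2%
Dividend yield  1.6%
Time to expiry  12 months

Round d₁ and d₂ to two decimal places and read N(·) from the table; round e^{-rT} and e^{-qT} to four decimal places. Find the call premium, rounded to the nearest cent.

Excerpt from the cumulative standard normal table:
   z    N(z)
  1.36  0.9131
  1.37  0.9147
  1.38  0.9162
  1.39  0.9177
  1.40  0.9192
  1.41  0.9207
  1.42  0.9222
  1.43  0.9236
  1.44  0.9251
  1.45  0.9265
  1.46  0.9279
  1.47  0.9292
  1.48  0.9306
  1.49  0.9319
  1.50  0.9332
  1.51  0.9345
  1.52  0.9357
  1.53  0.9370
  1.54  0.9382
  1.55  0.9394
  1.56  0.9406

$59.85

σ√T = 0.14·√1 = 0.1400
ln(S/K) + (r − q + σ²/2)T = ln(320/270) + (0.052 − 0.016 + 0.14²/2)·1 = 0.1699 + 0.0458 = 0.2157
d₁ = 0.2157 / 0.1400 = 1.5407 ≈ 1.54
d₂ = d₁ − σ√T = 1.5407 − 0.1400 = 1.4007 ≈ 1.40
exp(−qT) = exp(−0.016·1) = 0.9841;  exp(−rT) = exp(−0.052·1) = 0.9493
N(d₁) = N(1.54) = 0.9382;  N(d₂) = N(1.40) = 0.9192
C = 320·0.9841·0.9382 − 270·0.9493·0.9192 = 295.4504 − 235.6011 = 59.8494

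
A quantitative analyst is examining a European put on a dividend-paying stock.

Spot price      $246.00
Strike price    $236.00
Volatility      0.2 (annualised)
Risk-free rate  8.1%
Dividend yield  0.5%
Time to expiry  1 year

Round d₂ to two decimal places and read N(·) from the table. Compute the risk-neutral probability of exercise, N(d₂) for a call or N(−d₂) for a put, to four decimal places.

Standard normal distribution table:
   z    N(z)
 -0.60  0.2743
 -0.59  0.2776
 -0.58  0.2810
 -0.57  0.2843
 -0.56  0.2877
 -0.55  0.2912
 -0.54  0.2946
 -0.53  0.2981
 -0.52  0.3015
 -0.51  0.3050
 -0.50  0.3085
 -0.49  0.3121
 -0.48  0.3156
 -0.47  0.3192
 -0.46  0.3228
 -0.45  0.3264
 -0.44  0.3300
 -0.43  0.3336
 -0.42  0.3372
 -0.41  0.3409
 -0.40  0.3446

σ√T = 0.2 × 1.0000 = 0.2000
d₁ = [ln(246/236) + (0.081 − 0.005 + ½·0.2²)·1] / (σ√T) = (0.0415 + 0.0960) / 0.2000 = 0.6875 which rounds to 0.69
d₂ = 0.6875 − 0.2000 = 0.4875 which rounds to 0.49
Pr(exercise) under Q = N(−d₂) = N(-0.49) = 0.3121

0.3121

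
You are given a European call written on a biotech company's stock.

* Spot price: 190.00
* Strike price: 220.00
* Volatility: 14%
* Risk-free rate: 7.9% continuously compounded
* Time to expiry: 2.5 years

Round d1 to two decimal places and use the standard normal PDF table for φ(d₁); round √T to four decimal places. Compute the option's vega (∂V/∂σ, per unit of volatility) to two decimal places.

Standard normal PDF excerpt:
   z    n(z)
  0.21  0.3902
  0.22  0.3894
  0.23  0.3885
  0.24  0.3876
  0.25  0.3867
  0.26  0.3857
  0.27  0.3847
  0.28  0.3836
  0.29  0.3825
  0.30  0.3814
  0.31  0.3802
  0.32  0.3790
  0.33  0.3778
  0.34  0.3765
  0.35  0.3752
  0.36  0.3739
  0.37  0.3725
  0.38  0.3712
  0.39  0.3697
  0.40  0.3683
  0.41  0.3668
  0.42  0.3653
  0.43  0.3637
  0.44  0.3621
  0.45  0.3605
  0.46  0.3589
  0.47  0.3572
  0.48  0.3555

113.10

T = 2.5;  σ√T = 0.2214
d₁ = [ln(190/220) + (0.079 + ½·0.14²)·2.5] / (σ√T) = (-0.1466 + 0.2220) / 0.2214 = 0.3406 ≈ 0.34
√T = √2.5 = 1.5811
φ(d₁) = φ(0.34) = 0.3765
vega = S·φ(d₁)·√T = 190·0.3765·1.5811 = 113.1040
(The put has the same vega.)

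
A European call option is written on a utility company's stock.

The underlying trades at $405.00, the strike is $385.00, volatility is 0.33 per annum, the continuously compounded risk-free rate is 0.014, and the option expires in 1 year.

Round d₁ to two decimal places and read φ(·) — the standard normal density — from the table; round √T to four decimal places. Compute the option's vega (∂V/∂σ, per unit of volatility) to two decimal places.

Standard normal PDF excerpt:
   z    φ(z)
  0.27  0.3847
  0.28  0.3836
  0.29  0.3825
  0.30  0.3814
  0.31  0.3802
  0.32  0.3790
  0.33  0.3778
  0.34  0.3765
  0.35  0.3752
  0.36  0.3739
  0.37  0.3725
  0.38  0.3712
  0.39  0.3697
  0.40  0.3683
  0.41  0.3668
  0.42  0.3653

151.43

σ√T = 0.33·√1 = 0.3300
d₁ = [ln(405/385) + (0.014 + 0.33²/2)·1] / 0.3300 = [0.0506 + 0.0685] / 0.3300 = 0.3609 ≈ 0.36
√T = √1 = 1.0000
φ(d₁) = φ(0.36) = 0.3739
vega = S·φ(d₁)·√T = 405·0.3739·1.0000 = 151.4295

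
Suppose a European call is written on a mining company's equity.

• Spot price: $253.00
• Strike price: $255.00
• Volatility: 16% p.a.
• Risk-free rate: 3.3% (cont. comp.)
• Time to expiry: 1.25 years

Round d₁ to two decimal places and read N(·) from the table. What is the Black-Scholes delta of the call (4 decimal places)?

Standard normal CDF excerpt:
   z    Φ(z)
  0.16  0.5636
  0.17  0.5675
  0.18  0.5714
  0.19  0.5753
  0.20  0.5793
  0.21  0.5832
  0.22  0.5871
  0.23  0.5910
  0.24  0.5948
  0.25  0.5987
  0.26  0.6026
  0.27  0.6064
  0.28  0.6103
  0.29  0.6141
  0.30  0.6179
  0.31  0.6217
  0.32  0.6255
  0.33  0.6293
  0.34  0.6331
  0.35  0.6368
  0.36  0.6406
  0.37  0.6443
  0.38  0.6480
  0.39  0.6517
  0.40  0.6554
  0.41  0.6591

0.6103

σ√T = 0.16·√1.25 = 0.1789
d₁ = [ln(253/255) + (0.033 + 0.16²/2)·1.25] / 0.1789 = [-0.0079 + 0.0573] / 0.1789 = 0.2760 which rounds to 0.28
N(d₁) = N(0.28) = 0.6103
Δ_call = N(d₁) = 0.6103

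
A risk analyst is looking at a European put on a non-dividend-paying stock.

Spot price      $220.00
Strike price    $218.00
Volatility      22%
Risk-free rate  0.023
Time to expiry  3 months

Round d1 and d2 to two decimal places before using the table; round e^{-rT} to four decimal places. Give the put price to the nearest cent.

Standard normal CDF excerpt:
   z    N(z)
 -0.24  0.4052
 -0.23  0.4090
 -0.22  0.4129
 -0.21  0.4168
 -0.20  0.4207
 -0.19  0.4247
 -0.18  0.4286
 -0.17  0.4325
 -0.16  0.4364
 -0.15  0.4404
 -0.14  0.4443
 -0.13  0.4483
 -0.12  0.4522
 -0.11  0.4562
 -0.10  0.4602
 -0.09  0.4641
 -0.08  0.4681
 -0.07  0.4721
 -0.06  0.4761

$8.03

σ√T = 0.22 × 0.5000 = 0.1100
d₁ = [ln(220/218) + (0.023 + ½·0.22²)·0.25] / (σ√T) = (0.0091 + 0.0118) / 0.1100 = 0.1903 → 0.19
d₂ = 0.1903 − 0.1100 = 0.0803 → 0.08
e^(−rT) = e^(−0.023·0.25) = 0.9943
P = 218·0.9943·N(-0.08) − 220·N(-0.19) = 218·0.9943·0.4681 − 220·0.4247 = 101.4641 − 93.4340 = 8.0301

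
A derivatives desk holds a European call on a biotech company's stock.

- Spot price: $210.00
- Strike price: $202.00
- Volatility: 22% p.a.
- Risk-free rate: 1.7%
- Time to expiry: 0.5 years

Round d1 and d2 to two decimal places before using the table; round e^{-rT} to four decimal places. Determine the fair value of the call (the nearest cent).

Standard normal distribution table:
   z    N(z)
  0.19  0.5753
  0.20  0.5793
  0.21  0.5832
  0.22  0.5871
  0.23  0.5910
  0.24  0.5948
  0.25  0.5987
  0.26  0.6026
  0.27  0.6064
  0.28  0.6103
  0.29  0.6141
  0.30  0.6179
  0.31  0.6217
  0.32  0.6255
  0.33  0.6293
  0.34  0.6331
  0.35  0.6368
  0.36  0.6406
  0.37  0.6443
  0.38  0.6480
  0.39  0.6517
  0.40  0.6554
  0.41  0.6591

$17.71

σ√T = 0.22 × 0.7071 = 0.1556
d₁ = [ln(210/202) + (0.017 + 0.22²/2)·0.5] / 0.1556 = [0.0388 + 0.0206] / 0.1556 = 0.3821 which rounds to 0.38
d₂ = d₁ − σ√T = 0.3821 − 0.1556 = 0.2265 which rounds to 0.23
e^(−rT) = e^(−0.017·0.5) = 0.9915
C = 210·N(0.38) − 202·0.9915·N(0.23) = 210·0.6480 − 202·0.9915·0.5910 = 136.0800 − 118.3673 = 17.7127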